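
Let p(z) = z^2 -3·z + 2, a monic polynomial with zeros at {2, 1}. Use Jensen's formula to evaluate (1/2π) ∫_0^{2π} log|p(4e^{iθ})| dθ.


Zeros: 1, 2; r = 4.
Inside |z| < r: 1, 2. Outside (|z| ≥ r): ∅.
p(0) = 2, so log|p(0)| = log(2) = 0.6931.
Apply Jensen: I(r) = log|p(0)| + Σ_k log(r/|z_k|), summed over zeros inside |z| < r.
  log(r/|z_k|) for z_k = 2: log(4/2) = 0.6931
  log(r/|z_k|) for z_k = 1: log(4/1) = 1.3863
Sum over inside zeros: 2.0794.
I(r) = log|p(0)| + (inside sum) = 0.6931 + 2.0794 = 2.7726.
Closed form (all zeros inside, monic): I(r) = n·log(r) = 2·log(4) = 2.7726. ✓

I(r) ≈ 2.7726.


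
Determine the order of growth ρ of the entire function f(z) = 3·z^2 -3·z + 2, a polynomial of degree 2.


|f(z)| ≤ Σ|c_k|·r^k = O(r^2) as r → ∞. Polynomial growth is O(e^{r^ε}) for every ε > 0 (since r^2/e^{r^ε} → 0), so ρ ≤ ε for all ε > 0, i.e. ρ = 0. Every nonconstant polynomial has order 0.
Therefore ρ = 0.

Order ρ = 0.


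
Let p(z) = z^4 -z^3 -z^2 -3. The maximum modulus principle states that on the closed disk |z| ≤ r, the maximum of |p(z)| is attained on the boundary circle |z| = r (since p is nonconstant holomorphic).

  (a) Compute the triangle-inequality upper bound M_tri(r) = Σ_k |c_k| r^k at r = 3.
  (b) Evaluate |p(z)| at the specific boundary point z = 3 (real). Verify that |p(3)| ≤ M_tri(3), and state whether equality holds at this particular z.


Coefficients: c_0 = -3, c_1 = 0, c_2 = -1, c_3 = -1, c_4 = 1. Radius r = 3.
Part (a). Triangle bound: M_tri(r) = Σ_k |c_k| r^k
  = |-3|·3^0 + |0|·3^1 + |-1|·3^2 + |-1|·3^3 + |1|·3^4
  = 3 + 0 + 9 + 27 + 81 = 120.
This bounds M(r) := max_{|z|=r} |p(z)| from above; equality holds iff all terms c_k z^k can be made to align in phase at a single z on |z|=r.
Part (b). At z = 3 (real, on the circle |z| = r):
  p(3) = (-3)·3^0 + (0)·3^1 + (-1)·3^2 + (-1)·3^3 + (1)·3^4 = 42.
  |p(3)| = 42.
Check: |p(3)| = 42 ≤ 120 = M_tri(3). ✓ Equality does not hold at z = 3 (the coefficients have mixed signs, so the terms do not all align in phase there).

M_tri(3) = 120; |p(3)| = 42; equality at z=3: no.


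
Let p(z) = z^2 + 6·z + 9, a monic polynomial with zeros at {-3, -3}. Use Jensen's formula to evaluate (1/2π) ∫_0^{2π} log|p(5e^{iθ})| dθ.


Zeros: -3, -3; r = 5.
Inside |z| < r: -3, -3. Outside (|z| ≥ r): ∅.
p(0) = 9, so log|p(0)| = log(9) = 2.1972.
Apply Jensen: I(r) = log|p(0)| + Σ_k log(r/|z_k|), summed over zeros inside |z| < r.
  log(r/|z_k|) for z_k = -3: log(5/3) = 0.5108
  log(r/|z_k|) for z_k = -3: log(5/3) = 0.5108
Sum over inside zeros: 1.0217.
I(r) = log|p(0)| + (inside sum) = 2.1972 + 1.0217 = 3.2189.
Closed form (all zeros inside, monic): I(r) = n·log(r) = 2·log(5) = 3.2189. ✓

I(r) ≈ 3.2189.


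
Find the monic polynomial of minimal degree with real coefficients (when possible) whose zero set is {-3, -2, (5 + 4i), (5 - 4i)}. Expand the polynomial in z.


The polynomial is p(z) = ∏_{α ∈ S} (z − α), where S = {-3, -2, (5 + 4i), (5 - 4i)}.
Expanding the product yields: p(z) = z^4 -5·z^3 -3·z^2 + 145·z + 246.
Note conjugate pairs combine to real quadratics: (z − (5+4i))(z − (5−4i)) = z² − 10z + 41.
The resulting polynomial has degree 4 and real coefficients as required.

p(z) = z^4 -5·z^3 -3·z^2 + 145·z + 246.


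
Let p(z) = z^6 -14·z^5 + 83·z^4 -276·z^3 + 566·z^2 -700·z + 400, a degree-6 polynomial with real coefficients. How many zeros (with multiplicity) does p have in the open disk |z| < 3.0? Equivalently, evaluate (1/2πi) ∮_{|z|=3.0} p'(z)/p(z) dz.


The zeros of p are: (1 + 2i), (1 - 2i), 2, (3 + 1i), (3 - 1i), 4.
Their magnitudes are: 2.236, 2.236, 2, 3.162, 3.162, 4.
Zeros with |z| < R = 3.0: (1 + 2i), (1 - 2i), 2.
Count = 3.
By the argument principle, (1/2πi) ∮_{|z|=R} p'(z)/p(z) dz equals exactly this count.

Number of zeros inside |z| < 3.0: 3.


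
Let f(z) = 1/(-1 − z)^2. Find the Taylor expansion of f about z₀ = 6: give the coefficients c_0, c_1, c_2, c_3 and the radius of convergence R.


Let w = z − z₀, so z = z₀ + w.
Then -1 − z = -1 − (z₀ + w) = (-1 − z₀) − w = -7 − w.
f(z) = 1/(-7 − w)^2 = (1/(-7)^2) · (1 − w/(-7))^{−2}.
By the binomial series (1−u)^{−2} = Σ_{n≥0} C(n+1, 1) u^n for |u|<1, with u = w/(-7):
  c_n = C(n+1, 1) / (-7)^(n+2).
  c_0 = 1/(-7)^2 = 1/49.
  c_1 = 2/(-7)^3 = -2/343.
  c_2 = 3/(-7)^4 = 3/2401.
  c_3 = 4/(-7)^5 = -4/16807.
The series is valid for |w/d| < 1, i.e. |z − z₀| < |d|.
Radius of convergence: R = |-1 − z₀| = |-7| = 7 (distance from z₀ to the singularity z = -1).

c_0 = 1/49, c_1 = -2/343, c_2 = 3/2401, c_3 = -4/16807; R = 7.


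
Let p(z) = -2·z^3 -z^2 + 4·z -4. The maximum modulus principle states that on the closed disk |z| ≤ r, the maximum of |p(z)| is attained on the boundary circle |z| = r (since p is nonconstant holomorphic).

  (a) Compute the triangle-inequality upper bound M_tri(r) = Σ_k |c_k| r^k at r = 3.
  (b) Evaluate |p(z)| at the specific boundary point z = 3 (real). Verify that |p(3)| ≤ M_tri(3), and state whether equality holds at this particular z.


Coefficients: c_0 = -4, c_1 = 4, c_2 = -1, c_3 = -2. Radius r = 3.
Part (a). Triangle bound: M_tri(r) = Σ_k |c_k| r^k
  = |-4|·3^0 + |4|·3^1 + |-1|·3^2 + |-2|·3^3
  = 4 + 12 + 9 + 54 = 79.
This bounds M(r) := max_{|z|=r} |p(z)| from above; equality holds iff all terms c_k z^k can be made to align in phase at a single z on |z|=r.
Part (b). At z = 3 (real, on the circle |z| = r):
  p(3) = (-4)·3^0 + (4)·3^1 + (-1)·3^2 + (-2)·3^3 = -55.
  |p(3)| = 55.
Check: |p(3)| = 55 ≤ 79 = M_tri(3). ✓ Equality does not hold at z = 3 (the coefficients have mixed signs, so the terms do not all align in phase there).

M_tri(3) = 79; |p(3)| = 55; equality at z=3: no.


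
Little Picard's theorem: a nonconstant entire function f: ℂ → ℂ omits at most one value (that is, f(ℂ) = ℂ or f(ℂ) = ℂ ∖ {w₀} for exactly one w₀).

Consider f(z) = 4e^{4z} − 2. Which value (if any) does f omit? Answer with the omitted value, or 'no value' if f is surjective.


Little Picard bounds the complement of f(ℂ) to at most one point.
e^{4z} is never zero on ℂ, so 4·e^{4z} takes every value in ℂ ∖ {0}. Adding -2 shifts the range to ℂ ∖ {-2}. Thus f omits exactly the value -2.

Omitted value: -2.


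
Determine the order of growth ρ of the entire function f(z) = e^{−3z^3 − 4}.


|e^{−3z^3 − 4}| = e^{Re(-3·z^3) + -4} ≤ e^{3|z|^3 + -4} = e^{3r^3 + -4} on |z| = r, so ρ ≤ 3. Choosing z on |z|=r so that -3·z^3 is real positive (always possible by picking arg z appropriately) gives |f(z)| = e^{3r^3 + -4}, matching the bound. The additive constant -4 does not affect log log M(r) ~ 3·log r. Hence ρ = 3.
Therefore ρ = 3.

Order ρ = 3.


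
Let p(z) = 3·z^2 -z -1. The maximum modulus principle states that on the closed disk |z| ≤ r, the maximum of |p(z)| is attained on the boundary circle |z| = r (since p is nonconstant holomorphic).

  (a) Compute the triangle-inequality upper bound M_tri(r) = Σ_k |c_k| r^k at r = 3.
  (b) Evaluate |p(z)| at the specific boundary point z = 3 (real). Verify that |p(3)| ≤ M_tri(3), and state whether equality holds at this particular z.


Coefficients: c_0 = -1, c_1 = -1, c_2 = 3. Radius r = 3.
Part (a). Triangle bound: M_tri(r) = Σ_k |c_k| r^k
  = |-1|·3^0 + |-1|·3^1 + |3|·3^2
  = 1 + 3 + 27 = 31.
This bounds M(r) := max_{|z|=r} |p(z)| from above; equality holds iff all terms c_k z^k can be made to align in phase at a single z on |z|=r.
Part (b). At z = 3 (real, on the circle |z| = r):
  p(3) = (-1)·3^0 + (-1)·3^1 + (3)·3^2 = 23.
  |p(3)| = 23.
Check: |p(3)| = 23 ≤ 31 = M_tri(3). ✓ Equality does not hold at z = 3 (the coefficients have mixed signs, so the terms do not all align in phase there).

M_tri(3) = 31; |p(3)| = 23; equality at z=3: no.


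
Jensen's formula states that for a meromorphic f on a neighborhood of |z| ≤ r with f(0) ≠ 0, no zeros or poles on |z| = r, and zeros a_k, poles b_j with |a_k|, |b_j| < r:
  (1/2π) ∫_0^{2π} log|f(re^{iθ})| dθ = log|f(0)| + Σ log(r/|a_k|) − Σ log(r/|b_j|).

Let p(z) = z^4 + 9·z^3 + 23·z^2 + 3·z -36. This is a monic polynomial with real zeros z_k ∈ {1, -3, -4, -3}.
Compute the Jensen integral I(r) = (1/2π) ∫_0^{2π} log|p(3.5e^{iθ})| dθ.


Zeros: -4, -3, -3, 1; r = 3.5.
Inside |z| < r: -3, -3, 1. Outside (|z| ≥ r): -4.
p(0) = -36, so log|p(0)| = log(36) = 3.5835.
Apply Jensen: I(r) = log|p(0)| + Σ_k log(r/|z_k|), summed over zeros inside |z| < r.
  log(r/|z_k|) for z_k = 1: log(3.5/1) = 1.2528
  log(r/|z_k|) for z_k = -3: log(3.5/3) = 0.1542
  log(r/|z_k|) for z_k = -3: log(3.5/3) = 0.1542
  Outside zeros (-4) contribute nothing to the Jensen sum.
Sum over inside zeros: 1.5611.
I(r) = log|p(0)| + (inside sum) = 3.5835 + 1.5611 = 5.1446.
Note: since some zeros are outside |z| ≤ r, the simplified n·log(r) form does NOT apply — only the inside zeros contribute.

I(r) ≈ 5.1446.


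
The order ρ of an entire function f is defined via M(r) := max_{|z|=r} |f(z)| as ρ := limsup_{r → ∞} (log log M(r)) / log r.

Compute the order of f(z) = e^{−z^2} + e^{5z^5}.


Each summand is entire of order 2 and 5 respectively (as in the single-exponential case). The order of a sum is at most the max of the orders, so ρ ≤ 5. For the lower bound: on |z|=r choose arg z so that 5z^5 is real positive; then |e^{5z^5}| = e^{5r^5} while |e^{-1z^2}| ≤ e^{1r^2} = o(e^{5r^5}). So |f| ≥ e^{5r^5}(1 − o(1)) and ρ ≥ 5. Hence ρ = max(2, 5) = 5.
Therefore ρ = 5.

Order ρ = 5.


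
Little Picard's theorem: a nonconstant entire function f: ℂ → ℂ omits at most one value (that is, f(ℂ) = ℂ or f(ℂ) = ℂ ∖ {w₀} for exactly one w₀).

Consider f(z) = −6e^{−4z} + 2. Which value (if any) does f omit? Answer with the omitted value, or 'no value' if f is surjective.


Little Picard bounds the complement of f(ℂ) to at most one point.
e^{−4z} is never zero on ℂ, so -6·e^{−4z} takes every value in ℂ ∖ {0}. Adding 2 shifts the range to ℂ ∖ {2}. Thus f omits exactly the value 2.

Omitted value: 2.


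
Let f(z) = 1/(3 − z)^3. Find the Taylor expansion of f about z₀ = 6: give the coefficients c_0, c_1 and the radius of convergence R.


Let w = z − z₀, so z = z₀ + w.
Then 3 − z = 3 − (z₀ + w) = (3 − z₀) − w = -3 − w.
f(z) = 1/(-3 − w)^3 = (1/(-3)^3) · (1 − w/(-3))^{−3}.
By the binomial series (1−u)^{−3} = Σ_{n≥0} C(n+2, 2) u^n for |u|<1, with u = w/(-3):
  c_n = C(n+2, 2) / (-3)^(n+3).
  c_0 = 1/(-3)^3 = -1/27.
  c_1 = 3/(-3)^4 = 1/27.
The series is valid for |w/d| < 1, i.e. |z − z₀| < |d|.
Radius of convergence: R = |3 − z₀| = |-3| = 3 (distance from z₀ to the singularity z = 3).

c_0 = -1/27, c_1 = 1/27; R = 3.


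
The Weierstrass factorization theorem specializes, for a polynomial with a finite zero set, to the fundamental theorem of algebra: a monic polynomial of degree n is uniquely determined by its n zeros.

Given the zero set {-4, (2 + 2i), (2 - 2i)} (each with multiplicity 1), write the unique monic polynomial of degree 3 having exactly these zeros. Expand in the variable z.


The polynomial is p(z) = ∏_{α ∈ S} (z − α), where S = {-4, (2 + 2i), (2 - 2i)}.
Expanding the product yields: p(z) = z^3 -8·z + 32.
Note conjugate pairs combine to real quadratics: (z − (2+2i))(z − (2−2i)) = z² − 4z + 8.
The resulting polynomial has degree 3 and real coefficients as required.

p(z) = z^3 -8·z + 32.


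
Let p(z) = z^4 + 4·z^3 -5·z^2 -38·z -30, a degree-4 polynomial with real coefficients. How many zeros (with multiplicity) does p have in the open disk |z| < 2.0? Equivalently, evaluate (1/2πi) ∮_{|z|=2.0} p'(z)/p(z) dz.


The zeros of p are: -1, (-3 + 1i), (-3 - 1i), 3.
Their magnitudes are: 1, 3.162, 3.162, 3.
Zeros with |z| < R = 2.0: -1.
Count = 1.
By the argument principle, (1/2πi) ∮_{|z|=R} p'(z)/p(z) dz equals exactly this count.

Number of zeros inside |z| < 2.0: 1.


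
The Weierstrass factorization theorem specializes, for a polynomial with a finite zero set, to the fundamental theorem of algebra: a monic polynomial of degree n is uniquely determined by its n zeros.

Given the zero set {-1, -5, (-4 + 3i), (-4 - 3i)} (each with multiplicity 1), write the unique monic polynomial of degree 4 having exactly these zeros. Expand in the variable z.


The polynomial is p(z) = ∏_{α ∈ S} (z − α), where S = {-1, -5, (-4 + 3i), (-4 - 3i)}.
Expanding the product yields: p(z) = z^4 + 14·z^3 + 78·z^2 + 190·z + 125.
Note conjugate pairs combine to real quadratics: (z − (-4+3i))(z − (-4−3i)) = z² + 8z + 25.
The resulting polynomial has degree 4 and real coefficients as required.

p(z) = z^4 + 14·z^3 + 78·z^2 + 190·z + 125.


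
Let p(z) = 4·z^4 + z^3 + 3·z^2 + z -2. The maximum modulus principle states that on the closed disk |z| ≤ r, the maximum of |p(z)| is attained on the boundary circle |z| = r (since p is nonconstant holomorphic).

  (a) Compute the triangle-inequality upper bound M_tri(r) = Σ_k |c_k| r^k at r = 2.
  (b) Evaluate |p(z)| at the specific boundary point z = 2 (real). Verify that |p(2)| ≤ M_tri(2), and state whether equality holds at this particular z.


Coefficients: c_0 = -2, c_1 = 1, c_2 = 3, c_3 = 1, c_4 = 4. Radius r = 2.
Part (a). Triangle bound: M_tri(r) = Σ_k |c_k| r^k
  = |-2|·2^0 + |1|·2^1 + |3|·2^2 + |1|·2^3 + |4|·2^4
  = 2 + 2 + 12 + 8 + 64 = 88.
This bounds M(r) := max_{|z|=r} |p(z)| from above; equality holds iff all terms c_k z^k can be made to align in phase at a single z on |z|=r.
Part (b). At z = 2 (real, on the circle |z| = r):
  p(2) = (-2)·2^0 + (1)·2^1 + (3)·2^2 + (1)·2^3 + (4)·2^4 = 84.
  |p(2)| = 84.
Check: |p(2)| = 84 ≤ 88 = M_tri(2). ✓ Equality does not hold at z = 2 (the coefficients have mixed signs, so the terms do not all align in phase there).

M_tri(2) = 88; |p(2)| = 84; equality at z=2: no.


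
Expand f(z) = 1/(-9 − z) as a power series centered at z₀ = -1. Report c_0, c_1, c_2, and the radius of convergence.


Let w = z − z₀, so z = z₀ + w.
Then -9 − z = -9 − (z₀ + w) = (-9 − z₀) − w = -8 − w.
f(z) = 1/(-8 − w) = (1/(-8)) · 1/(1 − w/(-8)) = Σ_{n≥0} w^n / (-8)^(n+1).
So c_n = 1/(-8)^(n+1):
  c_0 = 1/(-8)^1 = -1/8.
  c_1 = 1/(-8)^2 = 1/64.
  c_2 = 1/(-8)^3 = -1/512.
The series is valid for |w/d| < 1, i.e. |z − z₀| < |d|.
Radius of convergence: R = |-9 − z₀| = |-8| = 8 (distance from z₀ to the singularity z = -9).

c_0 = -1/8, c_1 = 1/64, c_2 = -1/512; R = 8.


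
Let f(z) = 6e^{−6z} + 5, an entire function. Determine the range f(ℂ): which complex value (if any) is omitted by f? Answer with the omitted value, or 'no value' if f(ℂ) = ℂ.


Little Picard bounds the complement of f(ℂ) to at most one point.
e^{−6z} is never zero on ℂ, so 6·e^{−6z} takes every value in ℂ ∖ {0}. Adding 5 shifts the range to ℂ ∖ {5}. Thus f omits exactly the value 5.

Omitted value: 5.


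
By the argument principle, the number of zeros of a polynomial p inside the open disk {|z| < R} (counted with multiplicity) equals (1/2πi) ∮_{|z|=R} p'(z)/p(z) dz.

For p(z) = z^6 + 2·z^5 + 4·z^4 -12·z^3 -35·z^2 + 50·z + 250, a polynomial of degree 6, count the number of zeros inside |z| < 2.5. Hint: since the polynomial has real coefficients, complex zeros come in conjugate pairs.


The zeros of p are: (-2 + 1i), (-2 - 1i), (-1 + 3i), (-1 - 3i), (2 + 1i), (2 - 1i).
Their magnitudes are: 2.236, 2.236, 3.162, 3.162, 2.236, 2.236.
Zeros with |z| < R = 2.5: (-2 + 1i), (-2 - 1i), (2 + 1i), (2 - 1i).
Count = 4.
By the argument principle, (1/2πi) ∮_{|z|=R} p'(z)/p(z) dz equals exactly this count.

Number of zeros inside |z| < 2.5: 4.


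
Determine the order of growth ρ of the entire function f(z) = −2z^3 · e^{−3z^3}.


M(r) = max_{|z|=r} |-2|·|z|^3·|e^{−3z^3}| = 2·r^3 · e^{3r^3} (the factors attain their maxima compatibly on |z|=r). Then log M(r) = log 2 + 3·log r + 3r^3, dominated by the last term, so log log M(r) ~ 3·log r. The polynomial factor -2z^3 contributes only a log r term and does not affect the order. ρ = 3.
Therefore ρ = 3.

Order ρ = 3.


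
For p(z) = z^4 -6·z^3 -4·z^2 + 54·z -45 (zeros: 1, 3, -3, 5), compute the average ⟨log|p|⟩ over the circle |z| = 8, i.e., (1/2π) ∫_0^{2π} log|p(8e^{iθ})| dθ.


Zeros: -3, 1, 3, 5; r = 8.
Inside |z| < r: -3, 1, 3, 5. Outside (|z| ≥ r): ∅.
p(0) = -45, so log|p(0)| = log(45) = 3.8067.
Apply Jensen: I(r) = log|p(0)| + Σ_k log(r/|z_k|), summed over zeros inside |z| < r.
  log(r/|z_k|) for z_k = 1: log(8/1) = 2.0794
  log(r/|z_k|) for z_k = 3: log(8/3) = 0.9808
  log(r/|z_k|) for z_k = -3: log(8/3) = 0.9808
  log(r/|z_k|) for z_k = 5: log(8/5) = 0.4700
Sum over inside zeros: 4.5111.
I(r) = log|p(0)| + (inside sum) = 3.8067 + 4.5111 = 8.3178.
Closed form (all zeros inside, monic): I(r) = n·log(r) = 4·log(8) = 8.3178. ✓

I(r) ≈ 8.3178.


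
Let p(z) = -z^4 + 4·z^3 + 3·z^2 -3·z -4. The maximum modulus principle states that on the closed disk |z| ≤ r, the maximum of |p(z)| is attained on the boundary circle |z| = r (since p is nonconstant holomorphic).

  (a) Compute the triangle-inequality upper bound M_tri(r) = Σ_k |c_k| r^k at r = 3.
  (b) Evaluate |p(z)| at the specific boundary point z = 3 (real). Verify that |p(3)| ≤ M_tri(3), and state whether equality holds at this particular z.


Coefficients: c_0 = -4, c_1 = -3, c_2 = 3, c_3 = 4, c_4 = -1. Radius r = 3.
Part (a). Triangle bound: M_tri(r) = Σ_k |c_k| r^k
  = |-4|·3^0 + |-3|·3^1 + |3|·3^2 + |4|·3^3 + |-1|·3^4
  = 4 + 9 + 27 + 108 + 81 = 229.
This bounds M(r) := max_{|z|=r} |p(z)| from above; equality holds iff all terms c_k z^k can be made to align in phase at a single z on |z|=r.
Part (b). At z = 3 (real, on the circle |z| = r):
  p(3) = (-4)·3^0 + (-3)·3^1 + (3)·3^2 + (4)·3^3 + (-1)·3^4 = 41.
  |p(3)| = 41.
Check: |p(3)| = 41 ≤ 229 = M_tri(3). ✓ Equality does not hold at z = 3 (the coefficients have mixed signs, so the terms do not all align in phase there).

M_tri(3) = 229; |p(3)| = 41; equality at z=3: no.


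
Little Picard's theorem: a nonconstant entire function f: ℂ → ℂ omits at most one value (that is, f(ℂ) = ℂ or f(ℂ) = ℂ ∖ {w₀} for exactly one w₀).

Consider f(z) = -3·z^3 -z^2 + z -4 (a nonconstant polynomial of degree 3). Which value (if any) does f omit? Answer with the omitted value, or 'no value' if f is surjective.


Little Picard bounds the complement of f(ℂ) to at most one point.
For every w ∈ ℂ, the equation p(z) − w = 0 is a nonconstant polynomial in z and hence has at least one root by the fundamental theorem of algebra. So p is surjective onto ℂ, omitting no value.

Omitted value: no value.


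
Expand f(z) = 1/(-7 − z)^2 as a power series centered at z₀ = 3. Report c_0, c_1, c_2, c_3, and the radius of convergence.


Let w = z − z₀, so z = z₀ + w.
Then -7 − z = -7 − (z₀ + w) = (-7 − z₀) − w = -10 − w.
f(z) = 1/(-10 − w)^2 = (1/(-10)^2) · (1 − w/(-10))^{−2}.
By the binomial series (1−u)^{−2} = Σ_{n≥0} C(n+1, 1) u^n for |u|<1, with u = w/(-10):
  c_n = C(n+1, 1) / (-10)^(n+2).
  c_0 = 1/(-10)^2 = 1/100.
  c_1 = 2/(-10)^3 = -1/500.
  c_2 = 3/(-10)^4 = 3/10000.
  c_3 = 4/(-10)^5 = -1/25000.
The series is valid for |w/d| < 1, i.e. |z − z₀| < |d|.
Radius of convergence: R = |-7 − z₀| = |-10| = 10 (distance from z₀ to the singularity z = -7).

c_0 = 1/100, c_1 = -1/500, c_2 = 3/10000, c_3 = -1/25000; R = 10.


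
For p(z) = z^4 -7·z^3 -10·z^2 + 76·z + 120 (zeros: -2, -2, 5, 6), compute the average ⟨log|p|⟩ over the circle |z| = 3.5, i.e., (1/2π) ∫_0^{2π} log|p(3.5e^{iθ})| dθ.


Zeros: -2, -2, 5, 6; r = 3.5.
Inside |z| < r: -2, -2. Outside (|z| ≥ r): 5, 6.
p(0) = 120, so log|p(0)| = log(120) = 4.7875.
Apply Jensen: I(r) = log|p(0)| + Σ_k log(r/|z_k|), summed over zeros inside |z| < r.
  log(r/|z_k|) for z_k = -2: log(3.5/2) = 0.5596
  log(r/|z_k|) for z_k = -2: log(3.5/2) = 0.5596
  Outside zeros (5, 6) contribute nothing to the Jensen sum.
Sum over inside zeros: 1.1192.
I(r) = log|p(0)| + (inside sum) = 4.7875 + 1.1192 = 5.9067.
Note: since some zeros are outside |z| ≤ r, the simplified n·log(r) form does NOT apply — only the inside zeros contribute.

I(r) ≈ 5.9067.


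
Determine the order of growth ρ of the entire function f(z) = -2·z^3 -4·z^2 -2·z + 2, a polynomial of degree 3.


|f(z)| ≤ Σ|c_k|·r^k = O(r^3) as r → ∞. Polynomial growth is O(e^{r^ε}) for every ε > 0 (since r^3/e^{r^ε} → 0), so ρ ≤ ε for all ε > 0, i.e. ρ = 0. Every nonconstant polynomial has order 0.
Therefore ρ = 0.

Order ρ = 0.


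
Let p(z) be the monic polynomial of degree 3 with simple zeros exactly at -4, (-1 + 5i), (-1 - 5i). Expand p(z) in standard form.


The polynomial is p(z) = ∏_{α ∈ S} (z − α), where S = {-4, (-1 + 5i), (-1 - 5i)}.
Expanding the product yields: p(z) = z^3 + 6·z^2 + 34·z + 104.
Note conjugate pairs combine to real quadratics: (z − (-1+5i))(z − (-1−5i)) = z² + 2z + 26.
The resulting polynomial has degree 3 and real coefficients as required.

p(z) = z^3 + 6·z^2 + 34·z + 104.


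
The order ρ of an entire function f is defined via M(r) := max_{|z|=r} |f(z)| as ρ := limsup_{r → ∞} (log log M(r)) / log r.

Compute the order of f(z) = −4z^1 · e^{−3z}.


M(r) = max_{|z|=r} |-4|·|z|^1·|e^{−3z}| = 4·r^1 · e^{3r^1} (the factors attain their maxima compatibly on |z|=r). Then log M(r) = log 4 + 1·log r + 3r^1, dominated by the last term, so log log M(r) ~ 1·log r. The polynomial factor -4z^1 contributes only a log r term and does not affect the order. ρ = 1.
Therefore ρ = 1.

Order ρ = 1.


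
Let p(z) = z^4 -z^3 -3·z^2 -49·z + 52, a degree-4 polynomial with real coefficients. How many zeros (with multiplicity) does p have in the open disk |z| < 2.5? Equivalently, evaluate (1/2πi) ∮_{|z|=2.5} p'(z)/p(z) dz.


The zeros of p are: (-2 + 3i), (-2 - 3i), 4, 1.
Their magnitudes are: 3.606, 3.606, 4, 1.
Zeros with |z| < R = 2.5: 1.
Count = 1.
By the argument principle, (1/2πi) ∮_{|z|=R} p'(z)/p(z) dz equals exactly this count.

Number of zeros inside |z| < 2.5: 1.


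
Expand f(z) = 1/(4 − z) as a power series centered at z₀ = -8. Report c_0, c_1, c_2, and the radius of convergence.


Let w = z − z₀, so z = z₀ + w.
Then 4 − z = 4 − (z₀ + w) = (4 − z₀) − w = 12 − w.
f(z) = 1/(12 − w) = (1/(12)) · 1/(1 − w/(12)) = Σ_{n≥0} w^n / (12)^(n+1).
So c_n = 1/(12)^(n+1):
  c_0 = 1/(12)^1 = 1/12.
  c_1 = 1/(12)^2 = 1/144.
  c_2 = 1/(12)^3 = 1/1728.
The series is valid for |w/d| < 1, i.e. |z − z₀| < |d|.
Radius of convergence: R = |4 − z₀| = |12| = 12 (distance from z₀ to the singularity z = 4).

c_0 = 1/12, c_1 = 1/144, c_2 = 1/1728; R = 12.


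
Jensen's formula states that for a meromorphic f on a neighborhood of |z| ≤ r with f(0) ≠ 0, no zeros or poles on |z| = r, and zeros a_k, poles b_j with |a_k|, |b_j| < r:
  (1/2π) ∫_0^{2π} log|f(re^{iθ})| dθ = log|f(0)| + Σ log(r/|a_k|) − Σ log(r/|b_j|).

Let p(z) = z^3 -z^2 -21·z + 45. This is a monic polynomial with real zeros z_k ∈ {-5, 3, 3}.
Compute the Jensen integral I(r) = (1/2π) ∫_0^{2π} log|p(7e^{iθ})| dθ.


Zeros: -5, 3, 3; r = 7.
Inside |z| < r: -5, 3, 3. Outside (|z| ≥ r): ∅.
p(0) = 45, so log|p(0)| = log(45) = 3.8067.
Apply Jensen: I(r) = log|p(0)| + Σ_k log(r/|z_k|), summed over zeros inside |z| < r.
  log(r/|z_k|) for z_k = -5: log(7/5) = 0.3365
  log(r/|z_k|) for z_k = 3: log(7/3) = 0.8473
  log(r/|z_k|) for z_k = 3: log(7/3) = 0.8473
Sum over inside zeros: 2.0311.
I(r) = log|p(0)| + (inside sum) = 3.8067 + 2.0311 = 5.8377.
Closed form (all zeros inside, monic): I(r) = n·log(r) = 3·log(7) = 5.8377. ✓

I(r) ≈ 5.8377.


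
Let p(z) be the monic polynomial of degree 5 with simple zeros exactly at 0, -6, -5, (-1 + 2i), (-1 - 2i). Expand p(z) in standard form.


The polynomial is p(z) = ∏_{α ∈ S} (z − α), where S = {0, -6, -5, (-1 + 2i), (-1 - 2i)}.
Expanding the product yields: p(z) = z^5 + 13·z^4 + 57·z^3 + 115·z^2 + 150·z.
Note conjugate pairs combine to real quadratics: (z − (-1+2i))(z − (-1−2i)) = z² + 2z + 5.
The resulting polynomial has degree 5 and real coefficients as required.

p(z) = z^5 + 13·z^4 + 57·z^3 + 115·z^2 + 150·z.


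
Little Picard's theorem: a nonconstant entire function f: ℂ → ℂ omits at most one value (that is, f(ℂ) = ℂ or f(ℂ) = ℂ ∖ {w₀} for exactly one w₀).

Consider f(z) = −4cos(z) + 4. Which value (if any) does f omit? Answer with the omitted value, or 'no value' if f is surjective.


Little Picard bounds the complement of f(ℂ) to at most one point.
cos is entire and surjective onto ℂ: for every w ∈ ℂ, cos(ζ) = w has a solution ζ ∈ ℂ (e.g., via the complex inverse arccos). With ζ = z this gives z = ζ/(1). Then -4·cos(z) takes every value in -4·ℂ = ℂ, and adding 4 is a bijection of ℂ. So f is surjective and omits no value. (Note: only on the real line is cos bounded by [−1, 1].)

Omitted value: no value.


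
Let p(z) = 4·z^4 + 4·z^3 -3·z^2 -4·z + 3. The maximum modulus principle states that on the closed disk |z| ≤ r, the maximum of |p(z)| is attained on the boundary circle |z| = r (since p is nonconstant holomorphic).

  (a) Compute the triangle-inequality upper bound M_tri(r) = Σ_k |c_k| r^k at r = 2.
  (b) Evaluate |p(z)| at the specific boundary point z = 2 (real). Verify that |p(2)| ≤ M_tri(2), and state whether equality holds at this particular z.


Coefficients: c_0 = 3, c_1 = -4, c_2 = -3, c_3 = 4, c_4 = 4. Radius r = 2.
Part (a). Triangle bound: M_tri(r) = Σ_k |c_k| r^k
  = |3|·2^0 + |-4|·2^1 + |-3|·2^2 + |4|·2^3 + |4|·2^4
  = 3 + 8 + 12 + 32 + 64 = 119.
This bounds M(r) := max_{|z|=r} |p(z)| from above; equality holds iff all terms c_k z^k can be made to align in phase at a single z on |z|=r.
Part (b). At z = 2 (real, on the circle |z| = r):
  p(2) = (3)·2^0 + (-4)·2^1 + (-3)·2^2 + (4)·2^3 + (4)·2^4 = 79.
  |p(2)| = 79.
Check: |p(2)| = 79 ≤ 119 = M_tri(2). ✓ Equality does not hold at z = 2 (the coefficients have mixed signs, so the terms do not all align in phase there).

M_tri(2) = 119; |p(2)| = 79; equality at z=2: no.


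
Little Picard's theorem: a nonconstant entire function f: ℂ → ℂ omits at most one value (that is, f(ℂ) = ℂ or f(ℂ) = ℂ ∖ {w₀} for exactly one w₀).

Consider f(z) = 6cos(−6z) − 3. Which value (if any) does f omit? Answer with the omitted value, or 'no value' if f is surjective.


Little Picard bounds the complement of f(ℂ) to at most one point.
cos is entire and surjective onto ℂ: for every w ∈ ℂ, cos(ζ) = w has a solution ζ ∈ ℂ (e.g., via the complex inverse arccos). With ζ = −6z this gives z = ζ/(-6). Then 6·cos(−6z) takes every value in 6·ℂ = ℂ, and adding -3 is a bijection of ℂ. So f is surjective and omits no value. (Note: only on the real line is cos bounded by [−1, 1].)

Omitted value: no value.


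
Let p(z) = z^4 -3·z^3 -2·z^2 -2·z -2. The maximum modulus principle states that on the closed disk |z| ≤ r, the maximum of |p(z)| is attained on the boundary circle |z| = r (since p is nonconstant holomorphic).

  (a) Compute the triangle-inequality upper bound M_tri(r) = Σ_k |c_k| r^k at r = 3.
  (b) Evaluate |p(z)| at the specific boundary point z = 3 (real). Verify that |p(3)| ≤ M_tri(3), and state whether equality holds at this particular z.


Coefficients: c_0 = -2, c_1 = -2, c_2 = -2, c_3 = -3, c_4 = 1. Radius r = 3.
Part (a). Triangle bound: M_tri(r) = Σ_k |c_k| r^k
  = |-2|·3^0 + |-2|·3^1 + |-2|·3^2 + |-3|·3^3 + |1|·3^4
  = 2 + 6 + 18 + 81 + 81 = 188.
This bounds M(r) := max_{|z|=r} |p(z)| from above; equality holds iff all terms c_k z^k can be made to align in phase at a single z on |z|=r.
Part (b). At z = 3 (real, on the circle |z| = r):
  p(3) = (-2)·3^0 + (-2)·3^1 + (-2)·3^2 + (-3)·3^3 + (1)·3^4 = -26.
  |p(3)| = 26.
Check: |p(3)| = 26 ≤ 188 = M_tri(3). ✓ Equality does not hold at z = 3 (the coefficients have mixed signs, so the terms do not all align in phase there).

M_tri(3) = 188; |p(3)| = 26; equality at z=3: no.


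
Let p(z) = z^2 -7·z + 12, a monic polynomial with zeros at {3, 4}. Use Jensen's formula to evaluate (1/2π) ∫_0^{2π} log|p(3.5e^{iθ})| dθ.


Zeros: 3, 4; r = 3.5.
Inside |z| < r: 3. Outside (|z| ≥ r): 4.
p(0) = 12, so log|p(0)| = log(12) = 2.4849.
Apply Jensen: I(r) = log|p(0)| + Σ_k log(r/|z_k|), summed over zeros inside |z| < r.
  log(r/|z_k|) for z_k = 3: log(3.5/3) = 0.1542
  Outside zeros (4) contribute nothing to the Jensen sum.
Sum over inside zeros: 0.1542.
I(r) = log|p(0)| + (inside sum) = 2.4849 + 0.1542 = 2.6391.
Note: since some zeros are outside |z| ≤ r, the simplified n·log(r) form does NOT apply — only the inside zeros contribute.

I(r) ≈ 2.6391.


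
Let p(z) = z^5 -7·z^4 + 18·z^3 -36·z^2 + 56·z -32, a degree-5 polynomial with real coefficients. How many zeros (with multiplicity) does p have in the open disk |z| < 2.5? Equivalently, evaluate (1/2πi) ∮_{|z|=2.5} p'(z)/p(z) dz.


The zeros of p are: 2, (0 + 2i), (0 - 2i), 4, 1.
Their magnitudes are: 2, 2, 2, 4, 1.
Zeros with |z| < R = 2.5: 2, (0 + 2i), (0 - 2i), 1.
Count = 4.
By the argument principle, (1/2πi) ∮_{|z|=R} p'(z)/p(z) dz equals exactly this count.

Number of zeros inside |z| < 2.5: 4.


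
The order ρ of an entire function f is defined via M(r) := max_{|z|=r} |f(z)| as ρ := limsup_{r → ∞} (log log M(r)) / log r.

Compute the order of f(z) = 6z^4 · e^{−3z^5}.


M(r) = max_{|z|=r} |6|·|z|^4·|e^{−3z^5}| = 6·r^4 · e^{3r^5} (the factors attain their maxima compatibly on |z|=r). Then log M(r) = log 6 + 4·log r + 3r^5, dominated by the last term, so log log M(r) ~ 5·log r. The polynomial factor 6z^4 contributes only a log r term and does not affect the order. ρ = 5.
Therefore ρ = 5.

Order ρ = 5.


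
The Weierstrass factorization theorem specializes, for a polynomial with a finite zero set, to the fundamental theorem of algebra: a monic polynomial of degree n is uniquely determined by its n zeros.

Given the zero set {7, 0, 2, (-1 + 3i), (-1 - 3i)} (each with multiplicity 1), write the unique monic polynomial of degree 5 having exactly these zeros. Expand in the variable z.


The polynomial is p(z) = ∏_{α ∈ S} (z − α), where S = {7, 0, 2, (-1 + 3i), (-1 - 3i)}.
Expanding the product yields: p(z) = z^5 -7·z^4 + 6·z^3 -62·z^2 + 140·z.
Note conjugate pairs combine to real quadratics: (z − (-1+3i))(z − (-1−3i)) = z² + 2z + 10.
The resulting polynomial has degree 5 and real coefficients as required.

p(z) = z^5 -7·z^4 + 6·z^3 -62·z^2 + 140·z.


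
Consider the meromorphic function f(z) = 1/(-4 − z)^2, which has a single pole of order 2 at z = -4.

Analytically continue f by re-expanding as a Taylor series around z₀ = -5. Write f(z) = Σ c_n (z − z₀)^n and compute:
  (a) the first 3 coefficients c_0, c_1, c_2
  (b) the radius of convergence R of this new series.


Let w = z − z₀, so z = z₀ + w.
Then -4 − z = -4 − (z₀ + w) = (-4 − z₀) − w = 1 − w.
f(z) = 1/(1 − w)^2 = (1/(1)^2) · (1 − w/(1))^{−2}.
By the binomial series (1−u)^{−2} = Σ_{n≥0} C(n+1, 1) u^n for |u|<1, with u = w/(1):
  c_n = C(n+1, 1) / (1)^(n+2).
  c_0 = 1/(1)^2 = 1.
  c_1 = 2/(1)^3 = 2.
  c_2 = 3/(1)^4 = 3.
The series is valid for |w/d| < 1, i.e. |z − z₀| < |d|.
Radius of convergence: R = |-4 − z₀| = |1| = 1 (distance from z₀ to the singularity z = -4).

c_0 = 1, c_1 = 2, c_2 = 3; R = 1.


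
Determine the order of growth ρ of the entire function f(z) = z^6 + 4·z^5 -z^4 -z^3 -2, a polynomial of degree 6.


|f(z)| ≤ Σ|c_k|·r^k = O(r^6) as r → ∞. Polynomial growth is O(e^{r^ε}) for every ε > 0 (since r^6/e^{r^ε} → 0), so ρ ≤ ε for all ε > 0, i.e. ρ = 0. Every nonconstant polynomial has order 0.
Therefore ρ = 0.

Order ρ = 0.


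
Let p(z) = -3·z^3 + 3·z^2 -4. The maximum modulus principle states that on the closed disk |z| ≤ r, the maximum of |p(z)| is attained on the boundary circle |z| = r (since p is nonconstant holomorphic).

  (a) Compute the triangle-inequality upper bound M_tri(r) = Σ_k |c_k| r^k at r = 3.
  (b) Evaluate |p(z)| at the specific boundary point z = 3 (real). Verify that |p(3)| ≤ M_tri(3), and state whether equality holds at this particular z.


Coefficients: c_0 = -4, c_1 = 0, c_2 = 3, c_3 = -3. Radius r = 3.
Part (a). Triangle bound: M_tri(r) = Σ_k |c_k| r^k
  = |-4|·3^0 + |0|·3^1 + |3|·3^2 + |-3|·3^3
  = 4 + 0 + 27 + 81 = 112.
This bounds M(r) := max_{|z|=r} |p(z)| from above; equality holds iff all terms c_k z^k can be made to align in phase at a single z on |z|=r.
Part (b). At z = 3 (real, on the circle |z| = r):
  p(3) = (-4)·3^0 + (0)·3^1 + (3)·3^2 + (-3)·3^3 = -58.
  |p(3)| = 58.
Check: |p(3)| = 58 ≤ 112 = M_tri(3). ✓ Equality does not hold at z = 3 (the coefficients have mixed signs, so the terms do not all align in phase there).

M_tri(3) = 112; |p(3)| = 58; equality at z=3: no.


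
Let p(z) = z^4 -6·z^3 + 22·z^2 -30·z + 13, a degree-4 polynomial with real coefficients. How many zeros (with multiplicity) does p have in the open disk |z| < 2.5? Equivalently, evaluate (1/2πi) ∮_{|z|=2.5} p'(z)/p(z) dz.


The zeros of p are: (2 + 3i), (2 - 3i), 1, 1.
Their magnitudes are: 3.606, 3.606, 1, 1.
Zeros with |z| < R = 2.5: 1, 1.
Count = 2.
By the argument principle, (1/2πi) ∮_{|z|=R} p'(z)/p(z) dz equals exactly this count.

Number of zeros inside |z| < 2.5: 2.


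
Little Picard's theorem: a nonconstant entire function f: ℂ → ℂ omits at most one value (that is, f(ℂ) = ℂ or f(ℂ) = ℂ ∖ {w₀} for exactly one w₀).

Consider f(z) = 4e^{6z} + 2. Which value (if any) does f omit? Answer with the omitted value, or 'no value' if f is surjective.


Little Picard bounds the complement of f(ℂ) to at most one point.
e^{6z} is never zero on ℂ, so 4·e^{6z} takes every value in ℂ ∖ {0}. Adding 2 shifts the range to ℂ ∖ {2}. Thus f omits exactly the value 2.

Omitted value: 2.


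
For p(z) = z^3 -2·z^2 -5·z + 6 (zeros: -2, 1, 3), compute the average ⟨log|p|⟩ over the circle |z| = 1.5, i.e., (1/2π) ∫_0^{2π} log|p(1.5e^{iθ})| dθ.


Zeros: -2, 1, 3; r = 1.5.
Inside |z| < r: 1. Outside (|z| ≥ r): -2, 3.
p(0) = 6, so log|p(0)| = log(6) = 1.7918.
Apply Jensen: I(r) = log|p(0)| + Σ_k log(r/|z_k|), summed over zeros inside |z| < r.
  log(r/|z_k|) for z_k = 1: log(1.5/1) = 0.4055
  Outside zeros (-2, 3) contribute nothing to the Jensen sum.
Sum over inside zeros: 0.4055.
I(r) = log|p(0)| + (inside sum) = 1.7918 + 0.4055 = 2.1972.
Note: since some zeros are outside |z| ≤ r, the simplified n·log(r) form does NOT apply — only the inside zeros contribute.

I(r) ≈ 2.1972.


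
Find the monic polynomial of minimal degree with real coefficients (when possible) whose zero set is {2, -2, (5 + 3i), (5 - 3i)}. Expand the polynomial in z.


The polynomial is p(z) = ∏_{α ∈ S} (z − α), where S = {2, -2, (5 + 3i), (5 - 3i)}.
Expanding the product yields: p(z) = z^4 -10·z^3 + 30·z^2 + 40·z -136.
Note conjugate pairs combine to real quadratics: (z − (5+3i))(z − (5−3i)) = z² − 10z + 34.
The resulting polynomial has degree 4 and real coefficients as required.

p(z) = z^4 -10·z^3 + 30·z^2 + 40·z -136.


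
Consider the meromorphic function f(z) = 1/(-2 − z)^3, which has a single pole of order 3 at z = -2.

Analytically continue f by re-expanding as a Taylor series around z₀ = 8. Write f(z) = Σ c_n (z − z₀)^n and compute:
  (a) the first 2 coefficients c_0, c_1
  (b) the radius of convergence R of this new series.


Let w = z − z₀, so z = z₀ + w.
Then -2 − z = -2 − (z₀ + w) = (-2 − z₀) − w = -10 − w.
f(z) = 1/(-10 − w)^3 = (1/(-10)^3) · (1 − w/(-10))^{−3}.
By the binomial series (1−u)^{−3} = Σ_{n≥0} C(n+2, 2) u^n for |u|<1, with u = w/(-10):
  c_n = C(n+2, 2) / (-10)^(n+3).
  c_0 = 1/(-10)^3 = -1/1000.
  c_1 = 3/(-10)^4 = 3/10000.
The series is valid for |w/d| < 1, i.e. |z − z₀| < |d|.
Radius of convergence: R = |-2 − z₀| = |-10| = 10 (distance from z₀ to the singularity z = -2).

c_0 = -1/1000, c_1 = 3/10000; R = 10.


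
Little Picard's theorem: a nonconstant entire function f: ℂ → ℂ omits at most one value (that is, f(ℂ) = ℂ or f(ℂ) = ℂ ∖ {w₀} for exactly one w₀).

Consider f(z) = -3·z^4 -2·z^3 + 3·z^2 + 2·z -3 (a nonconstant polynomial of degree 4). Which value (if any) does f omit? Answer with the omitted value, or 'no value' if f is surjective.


Little Picard bounds the complement of f(ℂ) to at most one point.
For every w ∈ ℂ, the equation p(z) − w = 0 is a nonconstant polynomial in z and hence has at least one root by the fundamental theorem of algebra. So p is surjective onto ℂ, omitting no value.

Omitted value: no value.


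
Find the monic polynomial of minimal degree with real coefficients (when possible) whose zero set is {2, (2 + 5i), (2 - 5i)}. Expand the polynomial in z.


The polynomial is p(z) = ∏_{α ∈ S} (z − α), where S = {2, (2 + 5i), (2 - 5i)}.
Expanding the product yields: p(z) = z^3 -6·z^2 + 37·z -58.
Note conjugate pairs combine to real quadratics: (z − (2+5i))(z − (2−5i)) = z² − 4z + 29.
The resulting polynomial has degree 3 and real coefficients as required.

p(z) = z^3 -6·z^2 + 37·z -58.


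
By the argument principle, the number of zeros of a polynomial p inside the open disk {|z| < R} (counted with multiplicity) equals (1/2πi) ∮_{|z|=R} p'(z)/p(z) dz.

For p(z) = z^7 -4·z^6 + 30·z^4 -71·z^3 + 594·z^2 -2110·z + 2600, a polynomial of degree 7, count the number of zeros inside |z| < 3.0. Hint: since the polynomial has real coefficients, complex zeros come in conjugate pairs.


The zeros of p are: (2 + 1i), (2 - 1i), (-1 + 3i), (-1 - 3i), -4, (3 + 2i), (3 - 2i).
Their magnitudes are: 2.236, 2.236, 3.162, 3.162, 4, 3.606, 3.606.
Zeros with |z| < R = 3.0: (2 + 1i), (2 - 1i).
Count = 2.
By the argument principle, (1/2πi) ∮_{|z|=R} p'(z)/p(z) dz equals exactly this count.

Number of zeros inside |z| < 3.0: 2.


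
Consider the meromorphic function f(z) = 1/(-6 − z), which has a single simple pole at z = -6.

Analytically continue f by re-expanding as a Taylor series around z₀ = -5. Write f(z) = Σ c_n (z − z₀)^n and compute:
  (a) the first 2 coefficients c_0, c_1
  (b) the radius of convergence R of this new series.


Let w = z − z₀, so z = z₀ + w.
Then -6 − z = -6 − (z₀ + w) = (-6 − z₀) − w = -1 − w.
f(z) = 1/(-1 − w) = (1/(-1)) · 1/(1 − w/(-1)) = Σ_{n≥0} w^n / (-1)^(n+1).
So c_n = 1/(-1)^(n+1):
  c_0 = 1/(-1)^1 = -1.
  c_1 = 1/(-1)^2 = 1.
The series is valid for |w/d| < 1, i.e. |z − z₀| < |d|.
Radius of convergence: R = |-6 − z₀| = |-1| = 1 (distance from z₀ to the singularity z = -6).

c_0 = -1, c_1 = 1; R = 1.


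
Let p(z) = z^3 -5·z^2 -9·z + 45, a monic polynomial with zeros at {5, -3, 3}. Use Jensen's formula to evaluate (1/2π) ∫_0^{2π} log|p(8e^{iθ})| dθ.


Zeros: -3, 3, 5; r = 8.
Inside |z| < r: -3, 3, 5. Outside (|z| ≥ r): ∅.
p(0) = 45, so log|p(0)| = log(45) = 3.8067.
Apply Jensen: I(r) = log|p(0)| + Σ_k log(r/|z_k|), summed over zeros inside |z| < r.
  log(r/|z_k|) for z_k = 5: log(8/5) = 0.4700
  log(r/|z_k|) for z_k = -3: log(8/3) = 0.9808
  log(r/|z_k|) for z_k = 3: log(8/3) = 0.9808
Sum over inside zeros: 2.4317.
I(r) = log|p(0)| + (inside sum) = 3.8067 + 2.4317 = 6.2383.
Closed form (all zeros inside, monic): I(r) = n·log(r) = 3·log(8) = 6.2383. ✓

I(r) ≈ 6.2383.


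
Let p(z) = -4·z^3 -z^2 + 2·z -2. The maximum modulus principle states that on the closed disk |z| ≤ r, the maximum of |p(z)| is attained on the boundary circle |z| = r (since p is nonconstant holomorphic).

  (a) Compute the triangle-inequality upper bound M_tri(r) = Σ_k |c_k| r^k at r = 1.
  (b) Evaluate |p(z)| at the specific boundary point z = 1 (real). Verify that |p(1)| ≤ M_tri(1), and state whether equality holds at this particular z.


Coefficients: c_0 = -2, c_1 = 2, c_2 = -1, c_3 = -4. Radius r = 1.
Part (a). Triangle bound: M_tri(r) = Σ_k |c_k| r^k
  = |-2|·1^0 + |2|·1^1 + |-1|·1^2 + |-4|·1^3
  = 2 + 2 + 1 + 4 = 9.
This bounds M(r) := max_{|z|=r} |p(z)| from above; equality holds iff all terms c_k z^k can be made to align in phase at a single z on |z|=r.
Part (b). At z = 1 (real, on the circle |z| = r):
  p(1) = (-2)·1^0 + (2)·1^1 + (-1)·1^2 + (-4)·1^3 = -5.
  |p(1)| = 5.
Check: |p(1)| = 5 ≤ 9 = M_tri(1). ✓ Equality does not hold at z = 1 (the coefficients have mixed signs, so the terms do not all align in phase there).

M_tri(1) = 9; |p(1)| = 5; equality at z=1: no.
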